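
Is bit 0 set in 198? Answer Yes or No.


0b11000110, bit 0 = 0. No

No


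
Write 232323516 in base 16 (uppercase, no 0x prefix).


232323516 = DD8F9BC hex

DD8F9BC


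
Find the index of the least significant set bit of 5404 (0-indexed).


0b1010100011100. Lowest set bit at position 2

2


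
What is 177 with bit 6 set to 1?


177 | (1 << 6) = 177 | 64 = 241

241


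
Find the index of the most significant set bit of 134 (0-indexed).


0b10000110. Highest set bit at position 7

7


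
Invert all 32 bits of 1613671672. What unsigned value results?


1613671672 ^ 4294967295 = 2681295623

2681295623


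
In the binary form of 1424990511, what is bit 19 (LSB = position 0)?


0b1010100111011111010000100101111, position 19 = 1

1


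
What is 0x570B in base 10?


570B hex = 22283 decimal

22283


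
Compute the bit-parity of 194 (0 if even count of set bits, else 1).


0b11000010 has 3 ones => parity 1

1


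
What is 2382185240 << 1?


0b10001101111111010100001100011000 << 1 = 0b100011011111110101000011000110000 = 4764370480

4764370480


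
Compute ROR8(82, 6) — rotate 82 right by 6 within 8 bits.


Rotate 0b1010010 right by 6 (8-bit) = 0b1001001 = 73

73


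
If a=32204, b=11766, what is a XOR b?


32204 ^ 11766 = 20538

20538


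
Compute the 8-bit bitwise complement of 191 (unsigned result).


~0b10111111 = 0b1000000 = 64 (8-bit unsigned)

64


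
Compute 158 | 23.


0b10011110 | 0b10111 = 0b10011111 = 159

159


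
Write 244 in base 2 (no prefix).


244 = 11110100 in binary

11110100


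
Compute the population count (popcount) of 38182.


0b1001010100100110 has 7 set bits

7


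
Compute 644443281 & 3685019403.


0b100110011010010110110010010001 & 0b11011011101001001110111100001011 = 0b10001000000110110000000001 = 35679233

35679233


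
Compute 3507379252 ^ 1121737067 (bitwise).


0b11010001000011100101110000110100 ^ 0b1000010110111000101100101101011 = 0b10010011110100100000010101011111 = 2480014687

2480014687


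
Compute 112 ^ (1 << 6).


112 ^ (1 << 6) = 112 ^ 64 = 48

48


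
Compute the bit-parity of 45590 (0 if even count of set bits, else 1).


0b1011001000010110 has 7 ones => parity 1

1


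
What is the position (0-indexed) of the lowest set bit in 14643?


0b11100100110011. Lowest set bit at position 0

0


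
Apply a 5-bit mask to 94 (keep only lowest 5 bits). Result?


94 & 31 = 30

30


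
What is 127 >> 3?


0b1111111 >> 3 = 0b1111 = 15

15


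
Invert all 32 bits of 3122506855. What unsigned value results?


3122506855 ^ 4294967295 = 1172460440

1172460440


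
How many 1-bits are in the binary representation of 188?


0b10111100 has 5 set bits

5


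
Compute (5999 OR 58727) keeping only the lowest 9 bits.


Step 1: 5999 | 58727 = 63343
Step 2: 63343 & 511 = 367

367


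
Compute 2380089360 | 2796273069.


0b10001101110111010100100000010000 | 0b10100110101010111011110110101101 = 0b10101111111111111111110110111101 = 2952789437

2952789437


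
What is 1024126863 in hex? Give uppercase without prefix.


1024126863 = 3D0AEF8F hex

3D0AEF8F


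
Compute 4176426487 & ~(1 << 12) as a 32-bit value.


4176426487 & ~(1 << 12) = 4176422391

4176422391


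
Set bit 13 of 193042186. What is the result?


193042186 | (1 << 13) = 193042186 | 8192 = 193050378

193050378


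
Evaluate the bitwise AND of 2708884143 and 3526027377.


0b10100001011101100100101010101111 & 0b11010010001010101110100001110001 = 0b10000000001000100100100000100001 = 2149730337

2149730337


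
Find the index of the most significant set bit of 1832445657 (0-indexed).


0b1101101001110001110011011011001. Highest set bit at position 30

30


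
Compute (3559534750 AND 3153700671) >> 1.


Step 1: 3559534750 & 3153700671 = 2418548766
Step 2: 2418548766 >> 1 = 1209274383

1209274383


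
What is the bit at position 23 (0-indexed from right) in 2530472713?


0b10010110110100111111001100001001, position 23 = 1

1


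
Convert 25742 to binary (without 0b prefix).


25742 = 110010010001110 in binary

110010010001110


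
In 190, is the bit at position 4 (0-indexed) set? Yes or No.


0b10111110, bit 4 = 1. Yes

Yes


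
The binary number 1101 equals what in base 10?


1101 in decimal = 13

13


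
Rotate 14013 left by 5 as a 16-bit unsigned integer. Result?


Rotate 0b11011010111101 left by 5 (16-bit) = 0b1101011110100110 = 55206

55206


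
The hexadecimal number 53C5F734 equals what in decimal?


53C5F734 hex = 1405482804 decimal

1405482804


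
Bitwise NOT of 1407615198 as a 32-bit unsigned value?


~0b1010011111001101000000011011110 = 0b10101100000110010111111100100001 = 2887352097 (32-bit unsigned)

2887352097


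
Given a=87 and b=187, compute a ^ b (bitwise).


87 ^ 187 = 236

236


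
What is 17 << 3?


0b10001 << 3 = 0b10001000 = 136

136


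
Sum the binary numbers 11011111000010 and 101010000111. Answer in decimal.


11011111000010 + 101010000111 = 100001001001001 = 16969

16969


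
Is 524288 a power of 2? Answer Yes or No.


0b10000000000000000000. Only one bit set => Yes

Yes


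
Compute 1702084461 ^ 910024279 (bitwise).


0b1100101011100111011111101101101 ^ 0b110110001111011101111001010111 = 0b1010011010011100110000100111010 = 1397645626

1397645626


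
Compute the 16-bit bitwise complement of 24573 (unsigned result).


~0b101111111111101 = 0b1010000000000010 = 40962 (16-bit unsigned)

40962


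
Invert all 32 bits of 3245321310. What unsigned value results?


3245321310 ^ 4294967295 = 1049645985

1049645985


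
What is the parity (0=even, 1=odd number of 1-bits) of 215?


0b11010111 has 6 ones => parity 0

0


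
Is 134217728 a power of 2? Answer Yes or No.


0b1000000000000000000000000000. Only one bit set => Yes

Yes


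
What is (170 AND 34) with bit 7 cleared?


Step 1: 170 & 34 = 34
Step 2: 34 & ~(1 << 7) = 34

34


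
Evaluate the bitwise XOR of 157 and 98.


0b10011101 ^ 0b1100010 = 0b11111111 = 255

255


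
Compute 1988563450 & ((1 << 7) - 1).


1988563450 & 127 = 122

122


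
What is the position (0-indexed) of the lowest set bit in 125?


0b1111101. Lowest set bit at position 0

0


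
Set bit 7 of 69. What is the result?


69 | (1 << 7) = 69 | 128 = 197

197


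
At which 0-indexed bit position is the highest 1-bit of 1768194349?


0b1101001011001001000000100101101. Highest set bit at position 30

30


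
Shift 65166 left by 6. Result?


0b1111111010001110 << 6 = 0b1111111010001110000000 = 4170624

4170624


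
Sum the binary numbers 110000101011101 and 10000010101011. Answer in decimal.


110000101011101 + 10000010101011 = 1000001000001000 = 33288

33288


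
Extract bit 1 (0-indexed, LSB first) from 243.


0b11110011, position 1 = 1

1


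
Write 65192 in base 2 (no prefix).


65192 = 1111111010101000 in binary

1111111010101000


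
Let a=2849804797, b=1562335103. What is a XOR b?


2849804797 ^ 1562335103 = 4106471042

4106471042


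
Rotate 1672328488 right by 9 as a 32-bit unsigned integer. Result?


Rotate 0b1100011101011011011010100101000 right by 9 (32-bit) = 0b10010100001100011101011011011010 = 2486294234

2486294234


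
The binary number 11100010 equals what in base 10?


11100010 in decimal = 226

226


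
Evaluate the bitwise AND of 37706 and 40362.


0b1001001101001010 & 0b1001110110101010 = 0b1001000100001010 = 37130

37130


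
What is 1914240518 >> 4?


0b1110010000110001111111000000110 >> 4 = 0b111001000011000111111100000 = 119640032

119640032


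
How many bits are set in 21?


0b10101 has 3 set bits

3


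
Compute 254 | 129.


0b11111110 | 0b10000001 = 0b11111111 = 255

255


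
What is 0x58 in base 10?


58 hex = 88 decimal

88


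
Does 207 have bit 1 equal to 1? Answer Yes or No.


0b11001111, bit 1 = 1. Yes

Yes


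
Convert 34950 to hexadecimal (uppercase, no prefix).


34950 = 8886 hex

8886


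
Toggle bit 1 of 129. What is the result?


129 ^ (1 << 1) = 129 ^ 2 = 131

131


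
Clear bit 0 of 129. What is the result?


129 & ~(1 << 0) = 128

128


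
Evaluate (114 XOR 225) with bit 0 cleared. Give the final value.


Step 1: 114 ^ 225 = 147
Step 2: 147 & ~(1 << 0) = 146

146


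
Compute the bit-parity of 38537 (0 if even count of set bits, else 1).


0b1001011010001001 has 7 ones => parity 1

1


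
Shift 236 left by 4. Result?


0b11101100 << 4 = 0b111011000000 = 3776

3776


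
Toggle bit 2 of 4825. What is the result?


4825 ^ (1 << 2) = 4825 ^ 4 = 4829

4829


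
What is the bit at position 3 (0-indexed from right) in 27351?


0b110101011010111, position 3 = 0

0


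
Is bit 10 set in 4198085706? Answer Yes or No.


0b11111010001110011011010001001010, bit 10 = 1. Yes

Yes


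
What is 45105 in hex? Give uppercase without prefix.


45105 = B031 hex

B031


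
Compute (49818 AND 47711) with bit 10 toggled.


Step 1: 49818 & 47711 = 33306
Step 2: 33306 ^ (1 << 10) = 33306 ^ 1024 = 34330

34330


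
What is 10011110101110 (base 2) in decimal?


10011110101110 in decimal = 10158

10158


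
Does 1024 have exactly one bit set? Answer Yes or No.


0b10000000000. Only one bit set => Yes

Yes


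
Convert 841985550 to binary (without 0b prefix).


841985550 = 110010001011111010111000001110 in binary

110010001011111010111000001110


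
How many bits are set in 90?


0b1011010 has 4 set bits

4


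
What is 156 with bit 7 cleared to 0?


156 & ~(1 << 7) = 28

28


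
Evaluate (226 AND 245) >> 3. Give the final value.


Step 1: 226 & 245 = 224
Step 2: 224 >> 3 = 28

28


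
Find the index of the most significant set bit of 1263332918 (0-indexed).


0b1001011010011001110111000110110. Highest set bit at position 30

30


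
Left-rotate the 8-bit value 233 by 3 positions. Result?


Rotate 0b11101001 left by 3 (8-bit) = 0b1001111 = 79

79


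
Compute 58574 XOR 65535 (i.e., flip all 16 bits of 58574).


58574 ^ 65535 = 6961

6961


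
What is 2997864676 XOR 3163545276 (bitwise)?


0b10110010101011111100100011100100 ^ 0b10111100100011111101111010111100 = 0b1110001000000001011001011000 = 236983896

236983896


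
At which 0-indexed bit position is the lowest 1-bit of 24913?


0b110000101010001. Lowest set bit at position 0

0


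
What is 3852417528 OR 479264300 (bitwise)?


0b11100101100111110011100111111000 | 0b11100100100001111111000101100 = 0b11111101100111111111111111111100 = 4255121404

4255121404


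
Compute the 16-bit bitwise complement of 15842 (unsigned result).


~0b11110111100010 = 0b1100001000011101 = 49693 (16-bit unsigned)

49693


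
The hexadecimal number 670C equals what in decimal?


670C hex = 26380 decimal

26380


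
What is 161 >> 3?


0b10100001 >> 3 = 0b10100 = 20

20


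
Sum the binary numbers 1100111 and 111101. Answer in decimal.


1100111 + 111101 = 10100100 = 164

164


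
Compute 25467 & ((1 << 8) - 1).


25467 & 255 = 123

123


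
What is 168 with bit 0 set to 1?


168 | (1 << 0) = 168 | 1 = 169

169


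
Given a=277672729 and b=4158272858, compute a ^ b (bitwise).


277672729 ^ 4158272858 = 3881223747

3881223747


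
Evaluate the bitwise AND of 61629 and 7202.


0b1111000010111101 & 0b1110000100010 = 0b1000000100000 = 4128

4128


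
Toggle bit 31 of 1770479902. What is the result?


1770479902 ^ (1 << 31) = 1770479902 ^ 2147483648 = 3917963550

3917963550


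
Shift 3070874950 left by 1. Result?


0b10110111000010011101010101000110 << 1 = 0b101101110000100111010101010001100 = 6141749900

6141749900


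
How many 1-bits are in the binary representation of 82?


0b1010010 has 3 set bits

3


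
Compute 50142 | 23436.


0b1100001111011110 | 0b101101110001100 = 0b1101101111011110 = 56286

56286


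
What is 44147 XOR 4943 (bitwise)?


0b1010110001110011 ^ 0b1001101001111 = 0b1011111100111100 = 48956

48956


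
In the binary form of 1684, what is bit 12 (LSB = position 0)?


0b11010010100, position 12 = 0

0


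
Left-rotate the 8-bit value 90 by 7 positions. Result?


Rotate 0b1011010 left by 7 (8-bit) = 0b101101 = 45

45


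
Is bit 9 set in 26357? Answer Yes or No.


0b110011011110101, bit 9 = 1. Yes

Yes


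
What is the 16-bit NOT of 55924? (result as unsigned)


~0b1101101001110100 = 0b10010110001011 = 9611 (16-bit unsigned)

9611


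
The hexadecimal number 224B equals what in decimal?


224B hex = 8779 decimal

8779


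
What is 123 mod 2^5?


123 & 31 = 27

27


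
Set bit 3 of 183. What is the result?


183 | (1 << 3) = 183 | 8 = 191

191


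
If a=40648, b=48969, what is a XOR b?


40648 ^ 48969 = 8577

8577


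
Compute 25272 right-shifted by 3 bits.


0b110001010111000 >> 3 = 0b110001010111 = 3159

3159


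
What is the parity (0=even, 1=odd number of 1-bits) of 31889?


0b111110010010001 has 8 ones => parity 0

0


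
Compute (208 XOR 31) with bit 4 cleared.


Step 1: 208 ^ 31 = 207
Step 2: 207 & ~(1 << 4) = 207

207


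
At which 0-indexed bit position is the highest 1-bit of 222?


0b11011110. Highest set bit at position 7

7


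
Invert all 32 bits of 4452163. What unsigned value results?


4452163 ^ 4294967295 = 4290515132

4290515132


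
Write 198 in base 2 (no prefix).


198 = 11000110 in binary

11000110


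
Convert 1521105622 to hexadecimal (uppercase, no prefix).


1521105622 = 5AAA3AD6 hex

5AAA3AD6


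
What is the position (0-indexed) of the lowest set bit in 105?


0b1101001. Lowest set bit at position 0

0


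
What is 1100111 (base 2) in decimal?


1100111 in decimal = 103

103


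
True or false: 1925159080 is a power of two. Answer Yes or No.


0b1110010101111111001100010101000. Multiple bits set => No

No


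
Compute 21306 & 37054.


0b101001100111010 & 0b1001000010111110 = 0b1000000111010 = 4154

4154


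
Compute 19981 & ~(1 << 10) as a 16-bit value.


19981 & ~(1 << 10) = 18957

18957


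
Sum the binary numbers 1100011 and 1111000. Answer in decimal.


1100011 + 1111000 = 11011011 = 219

219


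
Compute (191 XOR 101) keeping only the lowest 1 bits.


Step 1: 191 ^ 101 = 218
Step 2: 218 & 1 = 0

0


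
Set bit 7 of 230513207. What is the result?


230513207 | (1 << 7) = 230513207 | 128 = 230513335

230513335


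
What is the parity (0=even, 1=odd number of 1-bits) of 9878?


0b10011010010110 has 7 ones => parity 1

1


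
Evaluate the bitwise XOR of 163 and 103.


0b10100011 ^ 0b1100111 = 0b11000100 = 196

196


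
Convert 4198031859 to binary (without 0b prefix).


4198031859 = 11111010001110001110000111110011 in binary

11111010001110001110000111110011


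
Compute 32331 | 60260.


0b111111001001011 | 0b1110101101100100 = 0b1111111101101111 = 65391

65391


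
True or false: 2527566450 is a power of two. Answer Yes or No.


0b10010110101001111001101001110010. Multiple bits set => No

No


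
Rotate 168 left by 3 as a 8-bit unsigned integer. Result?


Rotate 0b10101000 left by 3 (8-bit) = 0b1000101 = 69

69


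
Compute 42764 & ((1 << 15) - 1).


42764 & 32767 = 9996

9996


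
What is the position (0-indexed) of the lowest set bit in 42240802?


0b10100001001000101100100010. Lowest set bit at position 1

1


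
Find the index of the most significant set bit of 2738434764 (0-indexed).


0b10100011001110010011001011001100. Highest set bit at position 31

31


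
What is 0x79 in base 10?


79 hex = 121 decimal

121


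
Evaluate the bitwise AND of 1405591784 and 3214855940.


0b1010011110001111010000011101000 & 0b10111111100111101100111100000100 = 0b10011100001101000000000000000 = 327581696

327581696


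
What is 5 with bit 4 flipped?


5 ^ (1 << 4) = 5 ^ 16 = 21

21


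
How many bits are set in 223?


0b11011111 has 7 set bits

7


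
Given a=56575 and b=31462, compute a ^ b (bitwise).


56575 ^ 31462 = 42521

42521


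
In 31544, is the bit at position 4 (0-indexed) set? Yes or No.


0b111101100111000, bit 4 = 1. Yes

Yes


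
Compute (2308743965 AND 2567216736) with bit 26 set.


Step 1: 2308743965 & 2567216736 = 2298774016
Step 2: 2298774016 | (1 << 26) = 2298774016 | 67108864 = 2365882880

2365882880


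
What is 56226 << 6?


0b1101101110100010 << 6 = 0b1101101110100010000000 = 3598464

3598464


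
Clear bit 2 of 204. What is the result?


204 & ~(1 << 2) = 200

200


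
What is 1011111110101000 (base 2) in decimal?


1011111110101000 in decimal = 49064

49064


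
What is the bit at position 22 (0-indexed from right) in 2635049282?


0b10011101000011111010100101000010, position 22 = 0

0


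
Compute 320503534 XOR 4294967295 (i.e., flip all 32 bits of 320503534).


320503534 ^ 4294967295 = 3974463761

3974463761


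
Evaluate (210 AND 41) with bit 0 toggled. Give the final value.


Step 1: 210 & 41 = 0
Step 2: 0 ^ (1 << 0) = 0 ^ 1 = 1

1


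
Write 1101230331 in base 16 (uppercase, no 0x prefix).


1101230331 = 41A370FB hex

41A370FB


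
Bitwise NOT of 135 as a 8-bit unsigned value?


~0b10000111 = 0b1111000 = 120 (8-bit unsigned)

120


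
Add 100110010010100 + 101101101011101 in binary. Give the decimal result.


100110010010100 + 101101101011101 = 1010011111110001 = 42993

42993


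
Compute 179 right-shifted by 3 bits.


0b10110011 >> 3 = 0b10110 = 22

22


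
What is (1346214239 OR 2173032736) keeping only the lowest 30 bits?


Step 1: 1346214239 | 2173032736 = 3518880127
Step 2: 3518880127 & 1073741823 = 297654655

297654655


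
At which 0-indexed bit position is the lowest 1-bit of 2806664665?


0b10100111010010100100110111011001. Lowest set bit at position 0

0


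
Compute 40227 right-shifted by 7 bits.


0b1001110100100011 >> 7 = 0b100111010 = 314

314


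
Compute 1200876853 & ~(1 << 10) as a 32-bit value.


1200876853 & ~(1 << 10) = 1200875829

1200875829


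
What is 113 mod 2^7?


113 & 127 = 113

113


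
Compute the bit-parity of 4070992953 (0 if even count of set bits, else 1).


0b11110010101001100110110000111001 has 17 ones => parity 1

1


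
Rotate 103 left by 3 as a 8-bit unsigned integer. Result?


Rotate 0b1100111 left by 3 (8-bit) = 0b111011 = 59

59


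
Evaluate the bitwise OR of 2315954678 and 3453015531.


0b10001010000010101010100111110110 | 0b11001101110100001101010111101011 = 0b11001111110110101111110111111111 = 3487235583

3487235583


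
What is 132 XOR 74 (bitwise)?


0b10000100 ^ 0b1001010 = 0b11001110 = 206

206


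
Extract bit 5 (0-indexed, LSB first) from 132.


0b10000100, position 5 = 0

0


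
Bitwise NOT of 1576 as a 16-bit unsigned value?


~0b11000101000 = 0b1111100111010111 = 63959 (16-bit unsigned)

63959


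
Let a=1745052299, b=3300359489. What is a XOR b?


1745052299 ^ 3300359489 = 2897485770

2897485770


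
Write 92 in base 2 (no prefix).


92 = 1011100 in binary

1011100


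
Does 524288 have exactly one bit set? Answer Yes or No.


0b10000000000000000000. Only one bit set => Yes

Yes


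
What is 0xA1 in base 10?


A1 hex = 161 decimal

161


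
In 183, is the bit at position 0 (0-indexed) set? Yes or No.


0b10110111, bit 0 = 1. Yes

Yes


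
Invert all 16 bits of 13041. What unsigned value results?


13041 ^ 65535 = 52494

52494


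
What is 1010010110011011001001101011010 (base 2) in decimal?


1010010110011011001001101011010 in decimal = 1389204314

1389204314


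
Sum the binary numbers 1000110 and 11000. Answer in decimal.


1000110 + 11000 = 1011110 = 94

94


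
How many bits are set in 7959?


0b1111100010111 has 9 set bits

9


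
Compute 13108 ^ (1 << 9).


13108 ^ (1 << 9) = 13108 ^ 512 = 12596

12596


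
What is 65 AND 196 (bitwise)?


0b1000001 & 0b11000100 = 0b1000000 = 64

64


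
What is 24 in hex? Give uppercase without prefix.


24 = 18 hex

18


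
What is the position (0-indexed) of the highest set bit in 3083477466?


0b10110111110010100010000111011010. Highest set bit at position 31

31


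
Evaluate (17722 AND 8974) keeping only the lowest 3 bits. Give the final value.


Step 1: 17722 & 8974 = 266
Step 2: 266 & 7 = 2

2


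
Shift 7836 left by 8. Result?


0b1111010011100 << 8 = 0b111101001110000000000 = 2006016

2006016


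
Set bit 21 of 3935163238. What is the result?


3935163238 | (1 << 21) = 3935163238 | 2097152 = 3937260390

3937260390


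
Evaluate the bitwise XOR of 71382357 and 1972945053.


0b100010000010011010101010101 ^ 0b1110101100110001100000010011101 = 0b1110001110110011111010111001000 = 1910109640

1910109640


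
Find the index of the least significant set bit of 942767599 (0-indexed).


0b111000001100010111110111101111. Lowest set bit at position 0

0


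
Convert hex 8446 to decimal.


8446 hex = 33862 decimal

33862


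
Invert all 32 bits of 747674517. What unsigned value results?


747674517 ^ 4294967295 = 3547292778

3547292778


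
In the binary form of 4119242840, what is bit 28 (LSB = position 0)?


0b11110101100001101010100001011000, position 28 = 1

1


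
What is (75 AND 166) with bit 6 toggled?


Step 1: 75 & 166 = 2
Step 2: 2 ^ (1 << 6) = 2 ^ 64 = 66

66


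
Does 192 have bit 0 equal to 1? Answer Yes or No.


0b11000000, bit 0 = 0. No

No


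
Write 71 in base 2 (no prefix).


71 = 1000111 in binary

1000111


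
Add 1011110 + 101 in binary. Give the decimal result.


1011110 + 101 = 1100011 = 99

99


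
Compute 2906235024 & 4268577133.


0b10101101001110011010000010010000 & 0b11111110011011010101000101101101 = 0b10101100001010010000000000000000 = 2888368128

2888368128


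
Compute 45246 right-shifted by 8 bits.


0b1011000010111110 >> 8 = 0b10110000 = 176

176


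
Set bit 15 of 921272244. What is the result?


921272244 | (1 << 15) = 921272244 | 32768 = 921305012

921305012


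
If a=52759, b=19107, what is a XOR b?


52759 ^ 19107 = 33972

33972


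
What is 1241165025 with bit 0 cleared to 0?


1241165025 & ~(1 << 0) = 1241165024

1241165024


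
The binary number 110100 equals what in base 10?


110100 in decimal = 52

52


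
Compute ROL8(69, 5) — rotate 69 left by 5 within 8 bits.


Rotate 0b1000101 left by 5 (8-bit) = 0b10101000 = 168

168


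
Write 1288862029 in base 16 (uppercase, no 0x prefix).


1288862029 = 4CD2794D hex

4CD2794D


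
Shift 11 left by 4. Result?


0b1011 << 4 = 0b10110000 = 176

176


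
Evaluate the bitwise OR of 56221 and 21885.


0b1101101110011101 | 0b101010101111101 = 0b1101111111111101 = 57341

57341


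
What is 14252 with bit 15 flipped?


14252 ^ (1 << 15) = 14252 ^ 32768 = 47020

47020


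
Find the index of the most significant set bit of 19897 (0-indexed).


0b100110110111001. Highest set bit at position 14

14


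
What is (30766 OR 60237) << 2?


Step 1: 30766 | 60237 = 64367
Step 2: 64367 << 2 = 257468

257468


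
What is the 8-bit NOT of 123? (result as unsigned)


~0b1111011 = 0b10000100 = 132 (8-bit unsigned)

132


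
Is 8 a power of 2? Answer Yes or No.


0b1000. Only one bit set => Yes

Yes


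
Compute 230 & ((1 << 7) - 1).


230 & 127 = 102

102


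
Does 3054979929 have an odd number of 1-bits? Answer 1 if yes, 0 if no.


0b10110110000101110100101101011001 has 17 ones => parity 1

1


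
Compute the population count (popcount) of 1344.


0b10101000000 has 3 set bits

3


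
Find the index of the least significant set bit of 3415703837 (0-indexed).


0b11001011100101111000000100011101. Lowest set bit at position 0

0


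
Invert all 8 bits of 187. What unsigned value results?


187 ^ 255 = 68

68


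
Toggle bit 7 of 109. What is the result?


109 ^ (1 << 7) = 109 ^ 128 = 237

237


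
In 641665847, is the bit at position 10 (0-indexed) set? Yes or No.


0b100110001111110000101100110111, bit 10 = 0. No

No


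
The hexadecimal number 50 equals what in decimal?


50 hex = 80 decimal

80


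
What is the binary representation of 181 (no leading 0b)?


181 = 10110101 in binary

10110101


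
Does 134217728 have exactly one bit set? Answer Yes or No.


0b1000000000000000000000000000. Only one bit set => Yes

Yes


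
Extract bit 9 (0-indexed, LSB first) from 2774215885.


0b10100101010110110010110011001101, position 9 = 0

0


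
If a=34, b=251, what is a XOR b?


34 ^ 251 = 217

217


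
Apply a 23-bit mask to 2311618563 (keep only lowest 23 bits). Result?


2311618563 & 8388607 = 4751363

4751363


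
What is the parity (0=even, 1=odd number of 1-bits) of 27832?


0b110110010111000 has 8 ones => parity 0

0


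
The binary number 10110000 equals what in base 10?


10110000 in decimal = 176

176


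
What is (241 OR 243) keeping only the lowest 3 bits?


Step 1: 241 | 243 = 243
Step 2: 243 & 7 = 3

3


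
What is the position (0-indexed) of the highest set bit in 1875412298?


0b1101111110010001000010101001010. Highest set bit at position 30

30


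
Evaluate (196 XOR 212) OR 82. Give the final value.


Step 1: 196 ^ 212 = 16
Step 2: 16 | 82 = 82

82


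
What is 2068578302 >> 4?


0b1111011010010111111111111111110 >> 4 = 0b111101101001011111111111111 = 129286143

129286143


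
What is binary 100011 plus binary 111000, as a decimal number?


100011 + 111000 = 1011011 = 91

91


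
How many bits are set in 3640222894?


0b11011000111110010110010010101110 has 18 set bits

18


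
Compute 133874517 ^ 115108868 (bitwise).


0b111111110101100001101010101 ^ 0b110110111000110110000000100 = 0b1001001101010111101010001 = 19312465

19312465


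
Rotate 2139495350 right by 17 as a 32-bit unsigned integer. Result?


Rotate 0b1111111100001100001101110110110 right by 17 (32-bit) = 0b1101110110110011111111000011 = 232472515

232472515


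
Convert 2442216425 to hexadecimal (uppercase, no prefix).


2442216425 = 919143E9 hex

919143E9


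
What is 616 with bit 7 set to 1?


616 | (1 << 7) = 616 | 128 = 744

744


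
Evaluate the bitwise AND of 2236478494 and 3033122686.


0b10000101010011011111010000011110 & 0b10110100110010011100011101111110 = 0b10000100010010011100010000011110 = 2219426846

2219426846


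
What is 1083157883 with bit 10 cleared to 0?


1083157883 & ~(1 << 10) = 1083156859

1083156859


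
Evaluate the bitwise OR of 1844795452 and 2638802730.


0b1101101111101010101100000111100 | 0b10011101010010001110111100101010 = 0b11111101111111011111111100111110 = 4261281598

4261281598


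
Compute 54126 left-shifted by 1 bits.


0b1101001101101110 << 1 = 0b11010011011011100 = 108252

108252


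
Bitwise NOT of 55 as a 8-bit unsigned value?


~0b110111 = 0b11001000 = 200 (8-bit unsigned)

200


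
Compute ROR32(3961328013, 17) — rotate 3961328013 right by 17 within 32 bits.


Rotate 0b11101100000111010001000110001101 right by 17 (32-bit) = 0b10001000110001101111011000001110 = 2294740494

2294740494


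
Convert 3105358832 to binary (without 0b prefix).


3105358832 = 10111001000110000000001111110000 in binary

10111001000110000000001111110000


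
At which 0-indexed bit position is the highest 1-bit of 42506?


0b1010011000001010. Highest set bit at position 15

15


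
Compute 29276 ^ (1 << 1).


29276 ^ (1 << 1) = 29276 ^ 2 = 29278

29278


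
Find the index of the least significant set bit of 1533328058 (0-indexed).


0b1011011011001001011101010111010. Lowest set bit at position 1

1


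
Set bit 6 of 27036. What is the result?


27036 | (1 << 6) = 27036 | 64 = 27100

27100


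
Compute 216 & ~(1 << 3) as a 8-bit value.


216 & ~(1 << 3) = 208

208


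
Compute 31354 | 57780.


0b111101001111010 | 0b1110000110110100 = 0b1111101111111110 = 64510

64510


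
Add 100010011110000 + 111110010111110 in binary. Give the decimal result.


100010011110000 + 111110010111110 = 1100000110101110 = 49582

49582


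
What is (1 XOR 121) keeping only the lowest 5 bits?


Step 1: 1 ^ 121 = 120
Step 2: 120 & 31 = 24

24


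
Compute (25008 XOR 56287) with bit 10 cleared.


Step 1: 25008 ^ 56287 = 47727
Step 2: 47727 & ~(1 << 10) = 47727

47727


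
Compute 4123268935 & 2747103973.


0b11110101110001000001011101000111 & 0b10100011101111010111101011100101 = 0b10100001100001000001001001000101 = 2709787205

2709787205


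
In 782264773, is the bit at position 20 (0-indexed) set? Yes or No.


0b101110101000000110100111000101, bit 20 = 0. No

No


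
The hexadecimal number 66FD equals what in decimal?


66FD hex = 26365 decimal

26365


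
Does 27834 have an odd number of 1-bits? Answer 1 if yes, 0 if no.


0b110110010111010 has 9 ones => parity 1

1


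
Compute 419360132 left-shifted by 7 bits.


0b11000111111101110110110000100 << 7 = 0b110001111111011101101100001000000000 = 53678096896

53678096896


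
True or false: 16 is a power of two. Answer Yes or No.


0b10000. Only one bit set => Yes

Yes


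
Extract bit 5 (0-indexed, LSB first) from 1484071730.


0b1011000011101010010001100110010, position 5 = 1

1


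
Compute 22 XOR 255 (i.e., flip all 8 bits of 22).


22 ^ 255 = 233

233


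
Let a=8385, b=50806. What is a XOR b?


8385 ^ 50806 = 59063

59063


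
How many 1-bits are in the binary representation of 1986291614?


0b1110110011001000110011110011110 has 18 set bits

18


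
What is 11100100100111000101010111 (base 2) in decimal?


11100100100111000101010111 in decimal = 59928919

59928919


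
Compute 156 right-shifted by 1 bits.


0b10011100 >> 1 = 0b1001110 = 78

78


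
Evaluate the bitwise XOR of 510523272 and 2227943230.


0b11110011011011111011110001000 ^ 0b10000100110010111011011100111110 = 0b10011010101001100100000010110110 = 2594586806

2594586806


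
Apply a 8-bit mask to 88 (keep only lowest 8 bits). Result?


88 & 255 = 88

88


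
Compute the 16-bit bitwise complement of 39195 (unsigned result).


~0b1001100100011011 = 0b110011011100100 = 26340 (16-bit unsigned)

26340


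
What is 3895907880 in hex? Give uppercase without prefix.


3895907880 = E836D628 hex

E836D628


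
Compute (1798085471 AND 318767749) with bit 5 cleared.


Step 1: 1798085471 & 318767749 = 50332165
Step 2: 50332165 & ~(1 << 5) = 50332165

50332165


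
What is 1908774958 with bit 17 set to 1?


1908774958 | (1 << 17) = 1908774958 | 131072 = 1908906030

1908906030


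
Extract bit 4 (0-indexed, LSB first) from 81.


0b1010001, position 4 = 1

1


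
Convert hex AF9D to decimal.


AF9D hex = 44957 decimal

44957


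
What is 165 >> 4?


0b10100101 >> 4 = 0b1010 = 10

10


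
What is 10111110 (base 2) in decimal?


10111110 in decimal = 190

190


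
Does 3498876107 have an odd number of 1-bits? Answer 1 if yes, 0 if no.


0b11010000100011001001110011001011 has 15 ones => parity 1

1


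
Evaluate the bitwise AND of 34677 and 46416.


0b1000011101110101 & 0b1011010101010000 = 0b1000010101010000 = 34128

34128


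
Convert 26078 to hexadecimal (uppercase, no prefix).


26078 = 65DE hex

65DE


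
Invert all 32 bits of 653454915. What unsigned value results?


653454915 ^ 4294967295 = 3641512380

3641512380


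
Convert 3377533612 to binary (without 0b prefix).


3377533612 = 11001001010100010001001010101100 in binary

11001001010100010001001010101100


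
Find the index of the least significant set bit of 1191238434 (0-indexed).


0b1000111000000001101101100100010. Lowest set bit at position 1

1


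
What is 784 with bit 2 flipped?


784 ^ (1 << 2) = 784 ^ 4 = 788

788


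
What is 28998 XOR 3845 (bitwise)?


0b111000101000110 ^ 0b111100000101 = 0b111111001000011 = 32323

32323


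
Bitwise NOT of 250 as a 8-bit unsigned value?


~0b11111010 = 0b101 = 5 (8-bit unsigned)

5


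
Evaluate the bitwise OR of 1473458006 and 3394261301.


0b1010111110100110010111101010110 | 0b11001010010100000101000100110101 = 0b11011111110100110111111101110111 = 3755179895

3755179895


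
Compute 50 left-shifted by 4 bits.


0b110010 << 4 = 0b1100100000 = 800

800


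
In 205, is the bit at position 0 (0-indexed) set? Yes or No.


0b11001101, bit 0 = 1. Yes

Yes


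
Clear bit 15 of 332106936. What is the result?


332106936 & ~(1 << 15) = 332074168

332074168


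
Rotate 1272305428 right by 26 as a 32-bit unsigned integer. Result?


Rotate 0b1001011110101011101011100010100 right by 26 (32-bit) = 0b11110101011101011100010100010010 = 4118136082

4118136082


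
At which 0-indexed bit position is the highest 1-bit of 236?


0b11101100. Highest set bit at position 7

7


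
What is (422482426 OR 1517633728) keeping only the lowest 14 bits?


Step 1: 422482426 | 1517633728 = 1535103482
Step 2: 1535103482 & 16383 = 4602

4602


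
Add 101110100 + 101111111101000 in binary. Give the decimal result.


101110100 + 101111111101000 = 110000101011100 = 24924

24924


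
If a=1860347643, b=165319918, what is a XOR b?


1860347643 ^ 165319918 = 1731736085

1731736085


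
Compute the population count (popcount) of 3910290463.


0b11101001000100100100110000011111 has 15 set bits

15


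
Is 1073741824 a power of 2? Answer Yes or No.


0b1000000000000000000000000000000. Only one bit set => Yes

Yes


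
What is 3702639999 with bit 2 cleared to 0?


3702639999 & ~(1 << 2) = 3702639995

3702639995


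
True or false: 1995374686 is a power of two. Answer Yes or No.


0b1110110111011110000000001011110. Multiple bits set => No

No


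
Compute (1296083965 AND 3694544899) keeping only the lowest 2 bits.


Step 1: 1296083965 & 3694544899 = 1275070465
Step 2: 1275070465 & 3 = 1

1


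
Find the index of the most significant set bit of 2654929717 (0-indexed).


0b10011110001111110000001100110101. Highest set bit at position 31

31


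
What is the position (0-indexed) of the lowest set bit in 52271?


0b1100110000101111. Lowest set bit at position 0

0


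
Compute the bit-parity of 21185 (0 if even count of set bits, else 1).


0b101001011000001 has 6 ones => parity 0

0


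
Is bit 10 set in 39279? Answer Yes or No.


0b1001100101101111, bit 10 = 0. No

No


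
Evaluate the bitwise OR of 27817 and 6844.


0b110110010101001 | 0b1101010111100 = 0b111111010111101 = 32445

32445


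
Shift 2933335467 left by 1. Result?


0b10101110110101110010010110101011 << 1 = 0b101011101101011100100101101010110 = 5866670934

5866670934


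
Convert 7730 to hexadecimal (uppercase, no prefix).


7730 = 1E32 hex

1E32


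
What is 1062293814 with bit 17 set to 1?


1062293814 | (1 << 17) = 1062293814 | 131072 = 1062424886

1062424886


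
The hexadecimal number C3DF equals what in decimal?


C3DF hex = 50143 decimal

50143


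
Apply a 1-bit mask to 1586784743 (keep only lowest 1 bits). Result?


1586784743 & 1 = 1

1


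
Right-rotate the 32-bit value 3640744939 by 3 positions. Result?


Rotate 0b11011001000000010101101111101011 right by 3 (32-bit) = 0b1111011001000000010101101111101 = 2065705853

2065705853


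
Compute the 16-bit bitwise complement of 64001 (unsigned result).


~0b1111101000000001 = 0b10111111110 = 1534 (16-bit unsigned)

1534


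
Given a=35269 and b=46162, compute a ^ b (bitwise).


35269 ^ 46162 = 15767

15767


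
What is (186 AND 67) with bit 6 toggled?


Step 1: 186 & 67 = 2
Step 2: 2 ^ (1 << 6) = 2 ^ 64 = 66

66


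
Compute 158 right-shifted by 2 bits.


0b10011110 >> 2 = 0b100111 = 39

39


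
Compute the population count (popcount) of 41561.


0b1010001001011001 has 7 set bits

7


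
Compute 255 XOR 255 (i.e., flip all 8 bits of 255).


255 ^ 255 = 0

0


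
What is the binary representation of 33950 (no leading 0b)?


33950 = 1000010010011110 in binary

1000010010011110


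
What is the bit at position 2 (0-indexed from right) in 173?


0b10101101, position 2 = 1

1


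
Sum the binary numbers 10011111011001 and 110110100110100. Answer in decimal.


10011111011001 + 110110100110100 = 1001010100001101 = 38157

38157


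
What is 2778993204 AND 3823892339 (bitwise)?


0b10100101101001000001001000110100 & 0b11100011111010111111011101110011 = 0b10100001101000000001001000110000 = 2711622192

2711622192


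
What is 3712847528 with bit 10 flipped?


3712847528 ^ (1 << 10) = 3712847528 ^ 1024 = 3712846504

3712846504


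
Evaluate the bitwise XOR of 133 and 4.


0b10000101 ^ 0b100 = 0b10000001 = 129

129


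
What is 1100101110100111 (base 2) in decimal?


1100101110100111 in decimal = 52135

52135


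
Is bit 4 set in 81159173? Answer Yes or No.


0b100110101100110010000000101, bit 4 = 0. No

No


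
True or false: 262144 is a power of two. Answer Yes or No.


0b1000000000000000000. Only one bit set => Yes

Yes


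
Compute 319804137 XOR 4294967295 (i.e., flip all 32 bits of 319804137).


319804137 ^ 4294967295 = 3975163158

3975163158


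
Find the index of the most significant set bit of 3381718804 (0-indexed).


0b11001001100100001110111100010100. Highest set bit at position 31

31


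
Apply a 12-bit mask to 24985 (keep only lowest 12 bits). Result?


24985 & 4095 = 409

409


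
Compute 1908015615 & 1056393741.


0b1110001101110100000000111111111 & 0b111110111101110100101000001101 = 0b110000101100100000000000001101 = 816971789

816971789


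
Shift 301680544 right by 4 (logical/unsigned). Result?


0b10001111110110100011110100000 >> 4 = 0b1000111111011010001111010 = 18855034

18855034


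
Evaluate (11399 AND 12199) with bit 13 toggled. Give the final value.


Step 1: 11399 & 12199 = 11399
Step 2: 11399 ^ (1 << 13) = 11399 ^ 8192 = 3207

3207


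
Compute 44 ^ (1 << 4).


44 ^ (1 << 4) = 44 ^ 16 = 60

60


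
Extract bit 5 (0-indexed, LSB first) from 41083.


0b1010000001111011, position 5 = 1

1


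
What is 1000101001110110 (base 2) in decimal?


1000101001110110 in decimal = 35446

35446


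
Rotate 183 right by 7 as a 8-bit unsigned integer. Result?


Rotate 0b10110111 right by 7 (8-bit) = 0b1101111 = 111

111


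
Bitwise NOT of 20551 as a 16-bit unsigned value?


~0b101000001000111 = 0b1010111110111000 = 44984 (16-bit unsigned)

44984


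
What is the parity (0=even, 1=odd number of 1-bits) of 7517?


0b1110101011101 has 9 ones => parity 1

1
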